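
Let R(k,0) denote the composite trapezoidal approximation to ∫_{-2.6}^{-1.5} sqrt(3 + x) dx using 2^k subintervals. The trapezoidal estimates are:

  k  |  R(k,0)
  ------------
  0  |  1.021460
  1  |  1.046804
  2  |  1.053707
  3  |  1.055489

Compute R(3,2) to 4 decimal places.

Richardson extrapolation on the trapezoidal column (denominator 4−1=3):
R(2,1) = 1.053707 + (1.053707 − 1.046804)/3 = 1.056008
R(3,1) = (4·1.055489 − 1.053707) / 3 = 1.056083
R(3,2) = (16·1.056083 − 1.056008) / 15 = 1.056088

1.0561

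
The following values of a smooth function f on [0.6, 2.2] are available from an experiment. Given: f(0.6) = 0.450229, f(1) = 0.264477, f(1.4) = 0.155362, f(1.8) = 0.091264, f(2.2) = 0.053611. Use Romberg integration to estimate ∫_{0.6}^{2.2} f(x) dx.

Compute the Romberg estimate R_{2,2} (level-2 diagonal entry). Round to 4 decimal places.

R_{0,0} (trapezoid, 1 panel, h=1.6000): 0.403072
R_{1,0} (trapezoid, 2 panels, h=0.8000): 0.325826
R_{2,0} (trapezoid, 4 panels, h=0.4000): 0.305209
R_{1,1} = 0.325826 + (0.325826 − 0.403072)/3 = 0.300077
R_{2,1} = 0.305209 + (0.305209 − 0.325826)/3 = 0.298337
R_{2,2} = 0.298337 + (0.298337 − 0.300077)/15 = 0.298221

0.2982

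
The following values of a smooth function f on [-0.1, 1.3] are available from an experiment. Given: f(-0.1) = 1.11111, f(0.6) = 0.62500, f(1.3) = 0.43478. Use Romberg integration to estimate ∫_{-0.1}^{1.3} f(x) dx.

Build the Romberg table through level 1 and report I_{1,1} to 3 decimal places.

0.944

I_{0,0} (trapezoid, 1 panel, h=1.4000): 1.08212
I_{1,0} (trapezoid, 2 panels, h=0.7000): 0.97856
I_{1,1} = 0.97856 + (0.97856 − 1.08212)/3 = 0.94404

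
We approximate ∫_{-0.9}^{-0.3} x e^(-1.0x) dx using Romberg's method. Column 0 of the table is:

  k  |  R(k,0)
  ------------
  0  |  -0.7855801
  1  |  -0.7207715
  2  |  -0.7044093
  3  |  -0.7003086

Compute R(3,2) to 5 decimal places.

Richardson extrapolation on the trapezoidal column (denominator 4−1=3):
R(2,1) = -0.7044093 + (-0.7044093 − (-0.7207715))/3 = -0.6989552
R(3,1) = (4·(-0.7003086) − (-0.7044093)) / 3 = -0.6989417
R(3,2) = -0.6989417 + (-0.6989417 − (-0.6989552))/15 = -0.6989408

-0.69894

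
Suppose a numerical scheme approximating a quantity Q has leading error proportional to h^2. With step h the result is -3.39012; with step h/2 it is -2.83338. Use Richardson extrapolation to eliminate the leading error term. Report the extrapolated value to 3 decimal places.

-2.648

The leading error scales as h^2; refining by a factor of 2 reduces it by 2^2 = 4.
Extrapolated value = (4·A(h/2) − A(h)) / (4 − 1)
= (4·(-2.83338) − (-3.39012)) / 3
= -7.94340 / 3 = -2.64780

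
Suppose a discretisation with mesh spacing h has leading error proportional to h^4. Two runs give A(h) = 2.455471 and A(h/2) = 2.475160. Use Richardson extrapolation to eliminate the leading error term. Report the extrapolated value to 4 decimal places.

2.4765

The leading error scales as h^4; refining by a factor of 2 reduces it by 2^4 = 16.
Extrapolated value = (16·A(h/2) − A(h)) / (16 − 1)
= (16·2.475160 − 2.455471) / 15
= 37.147089 / 15 = 2.476473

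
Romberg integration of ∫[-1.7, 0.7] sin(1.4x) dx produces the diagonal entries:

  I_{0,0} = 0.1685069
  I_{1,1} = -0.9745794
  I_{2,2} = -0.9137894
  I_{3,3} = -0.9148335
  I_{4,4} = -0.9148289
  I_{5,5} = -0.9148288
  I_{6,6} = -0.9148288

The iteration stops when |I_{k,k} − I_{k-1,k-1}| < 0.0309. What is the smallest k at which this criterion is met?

k = 3

|I_{1,1} − I_{0,0}| = 1.1430863 ≥ 0.0309
|I_{2,2} − I_{1,1}| = 0.0607900 ≥ 0.0309
|I_{3,3} − I_{2,2}| = 0.0010441 < 0.0309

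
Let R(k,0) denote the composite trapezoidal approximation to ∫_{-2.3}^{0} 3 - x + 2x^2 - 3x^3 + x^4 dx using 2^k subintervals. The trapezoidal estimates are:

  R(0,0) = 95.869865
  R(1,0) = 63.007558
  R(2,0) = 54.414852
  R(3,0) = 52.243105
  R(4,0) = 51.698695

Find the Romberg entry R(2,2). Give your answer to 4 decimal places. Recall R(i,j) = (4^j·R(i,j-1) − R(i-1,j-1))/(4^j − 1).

51.5171

Richardson extrapolation on the trapezoidal column (denominator 4−1=3):
R(1,1) = (4·63.007558 − 95.869865) / 3 = 52.053456
R(2,1) = (4·54.414852 − 63.007558) / 3 = 51.550617
R(2,2) = (16·51.550617 − 52.053456) / 15 = 51.517094
(Column j=1 coincides with Simpson's rule on the same nodes.)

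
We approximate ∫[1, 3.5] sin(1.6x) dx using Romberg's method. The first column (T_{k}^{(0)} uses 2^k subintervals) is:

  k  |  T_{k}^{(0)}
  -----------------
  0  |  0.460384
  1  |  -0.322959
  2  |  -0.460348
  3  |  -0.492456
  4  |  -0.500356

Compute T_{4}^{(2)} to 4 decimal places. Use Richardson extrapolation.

Richardson extrapolation on the trapezoidal column (denominator 4−1=3):
T_{3}^{(1)} = -0.492456 + (-0.492456 − (-0.460348))/3 = -0.503159
T_{4}^{(1)} = (4·(-0.500356) − (-0.492456)) / 3 = -0.502989
T_{4}^{(2)} = (16·(-0.502989) − (-0.503159)) / 15 = -0.502978

-0.5030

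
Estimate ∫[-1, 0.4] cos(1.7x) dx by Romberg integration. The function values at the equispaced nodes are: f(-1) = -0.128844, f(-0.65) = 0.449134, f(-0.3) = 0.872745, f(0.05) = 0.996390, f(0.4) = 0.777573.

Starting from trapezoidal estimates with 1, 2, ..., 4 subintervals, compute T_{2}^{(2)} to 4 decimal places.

0.9531

T_{0}^{(0)} (trapezoid, 1 panel, h=1.4000): 0.454110
T_{1}^{(0)} (trapezoid, 2 panels, h=0.7000): 0.837977
T_{2}^{(0)} (trapezoid, 4 panels, h=0.3500): 0.924922
T_{1}^{(1)} = 0.837977 + (0.837977 − 0.454110)/3 = 0.965933
T_{2}^{(1)} = 0.924922 + (0.924922 − 0.837977)/3 = 0.953904
T_{2}^{(2)} = 0.953904 + (0.953904 − 0.965933)/15 = 0.953102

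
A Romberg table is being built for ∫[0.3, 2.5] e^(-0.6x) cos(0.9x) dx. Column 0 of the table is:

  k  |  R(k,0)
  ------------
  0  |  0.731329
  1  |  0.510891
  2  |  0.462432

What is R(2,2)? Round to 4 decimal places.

0.4469

R(1,1) = (4·0.510891 − 0.731329) / 3 = 0.437412
R(2,1) = 0.462432 + (0.462432 − 0.510891)/3 = 0.446279
R(2,2) = (16·0.446279 − 0.437412) / 15 = 0.446870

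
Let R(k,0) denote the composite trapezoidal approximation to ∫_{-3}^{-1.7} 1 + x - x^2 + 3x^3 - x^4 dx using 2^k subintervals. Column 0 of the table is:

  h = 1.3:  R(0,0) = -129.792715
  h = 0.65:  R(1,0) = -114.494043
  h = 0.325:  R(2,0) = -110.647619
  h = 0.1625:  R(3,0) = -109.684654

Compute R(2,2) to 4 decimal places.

-109.3635

Richardson extrapolation on the trapezoidal column (denominator 4−1=3):
R(1,1) = -114.494043 + (-114.494043 − (-129.792715))/3 = -109.394486
R(2,1) = -110.647619 + (-110.647619 − (-114.494043))/3 = -109.365478
R(2,2) = -109.365478 + (-109.365478 − (-109.394486))/15 = -109.363544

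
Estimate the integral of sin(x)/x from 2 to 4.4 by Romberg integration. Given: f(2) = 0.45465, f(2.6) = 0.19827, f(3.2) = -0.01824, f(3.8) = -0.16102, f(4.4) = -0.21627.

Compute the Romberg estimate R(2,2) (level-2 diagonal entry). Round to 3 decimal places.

R(0,0) (trapezoid, 1 panel, h=2.4000): 0.28606
R(1,0) (trapezoid, 2 panels, h=1.2000): 0.12114
R(2,0) (trapezoid, 4 panels, h=0.6000): 0.08292
R(1,1) = 0.12114 + (0.12114 − 0.28606)/3 = 0.06617
R(2,1) = 0.08292 + (0.08292 − 0.12114)/3 = 0.07018
R(2,2) = 0.07018 + (0.07018 − 0.06617)/15 = 0.07045

0.070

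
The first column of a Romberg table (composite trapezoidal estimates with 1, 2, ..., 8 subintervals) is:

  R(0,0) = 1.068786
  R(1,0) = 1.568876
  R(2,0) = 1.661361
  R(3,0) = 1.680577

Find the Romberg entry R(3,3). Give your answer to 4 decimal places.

1.6866

Richardson extrapolation on the trapezoidal column (denominator 4−1=3):
R(1,1) = 1.568876 + (1.568876 − 1.068786)/3 = 1.735573
R(2,1) = 1.661361 + (1.661361 − 1.568876)/3 = 1.692189
R(3,1) = 1.680577 + (1.680577 − 1.661361)/3 = 1.686982
R(2,2) = (16·1.692189 − 1.735573) / 15 = 1.689297
R(3,2) = 1.686982 + (1.686982 − 1.692189)/15 = 1.686635
R(3,3) = 1.686635 + (1.686635 − 1.689297)/63 = 1.686593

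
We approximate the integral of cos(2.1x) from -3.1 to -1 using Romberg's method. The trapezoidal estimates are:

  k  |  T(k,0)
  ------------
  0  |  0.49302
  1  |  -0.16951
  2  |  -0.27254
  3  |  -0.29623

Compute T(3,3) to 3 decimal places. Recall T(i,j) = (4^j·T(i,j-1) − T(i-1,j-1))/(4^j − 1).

Richardson extrapolation on the trapezoidal column (denominator 4−1=3):
T(1,1) = -0.16951 + (-0.16951 − 0.49302)/3 = -0.39035
T(2,1) = -0.27254 + (-0.27254 − (-0.16951))/3 = -0.30688
T(3,1) = -0.29623 + (-0.29623 − (-0.27254))/3 = -0.30413
T(2,2) = (16·(-0.30688) − (-0.39035)) / 15 = -0.30132
T(3,2) = -0.30413 + (-0.30413 − (-0.30688))/15 = -0.30395
T(3,3) = -0.30395 + (-0.30395 − (-0.30132))/63 = -0.30399
(Column j=1 coincides with Simpson's rule on the same nodes.)

-0.304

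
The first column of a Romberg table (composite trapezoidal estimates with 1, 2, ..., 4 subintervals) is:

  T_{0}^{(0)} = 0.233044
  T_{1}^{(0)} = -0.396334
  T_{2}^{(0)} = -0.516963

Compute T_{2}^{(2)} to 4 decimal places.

-0.5539

Richardson extrapolation on the trapezoidal column (denominator 4−1=3):
T_{1}^{(1)} = -0.396334 + (-0.396334 − 0.233044)/3 = -0.606127
T_{2}^{(1)} = (4·(-0.516963) − (-0.396334)) / 3 = -0.557173
T_{2}^{(2)} = -0.557173 + (-0.557173 − (-0.606127))/15 = -0.553909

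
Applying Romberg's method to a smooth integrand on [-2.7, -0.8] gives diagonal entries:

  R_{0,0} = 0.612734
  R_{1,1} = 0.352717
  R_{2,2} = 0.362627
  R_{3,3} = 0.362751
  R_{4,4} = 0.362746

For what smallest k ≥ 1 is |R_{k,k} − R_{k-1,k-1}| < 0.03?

k = 2

|R_{1,1} − R_{0,0}| = 0.260017 ≥ 0.03
|R_{2,2} − R_{1,1}| = 0.009910 < 0.03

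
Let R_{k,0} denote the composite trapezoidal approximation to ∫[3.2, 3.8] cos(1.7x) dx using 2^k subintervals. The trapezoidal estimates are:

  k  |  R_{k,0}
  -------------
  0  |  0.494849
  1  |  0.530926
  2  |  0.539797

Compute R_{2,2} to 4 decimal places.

R_{1,1} = (4·0.530926 − 0.494849) / 3 = 0.542952
R_{2,1} = 0.539797 + (0.539797 − 0.530926)/3 = 0.542754
R_{2,2} = 0.542754 + (0.542754 − 0.542952)/15 = 0.542741

0.5427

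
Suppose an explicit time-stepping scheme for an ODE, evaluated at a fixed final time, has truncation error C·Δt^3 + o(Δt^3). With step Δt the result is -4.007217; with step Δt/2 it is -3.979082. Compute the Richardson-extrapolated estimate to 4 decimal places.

-3.9751

The leading error scales as Δt^3; refining by a factor of 2 reduces it by 2^3 = 8.
Extrapolated value = (8·A(Δt/2) − A(Δt)) / (8 − 1)
= (8·(-3.979082) − (-4.007217)) / 7
= -27.825439 / 7 = -3.975063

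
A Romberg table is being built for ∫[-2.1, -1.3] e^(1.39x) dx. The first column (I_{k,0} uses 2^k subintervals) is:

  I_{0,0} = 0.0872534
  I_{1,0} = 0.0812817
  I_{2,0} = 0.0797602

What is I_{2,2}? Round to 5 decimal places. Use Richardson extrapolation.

Richardson extrapolation on the trapezoidal column (denominator 4−1=3):
I_{1,1} = (4·0.0812817 − 0.0872534) / 3 = 0.0792911
I_{2,1} = (4·0.0797602 − 0.0812817) / 3 = 0.0792530
I_{2,2} = 0.0792530 + (0.0792530 − 0.0792911)/15 = 0.0792505

0.07925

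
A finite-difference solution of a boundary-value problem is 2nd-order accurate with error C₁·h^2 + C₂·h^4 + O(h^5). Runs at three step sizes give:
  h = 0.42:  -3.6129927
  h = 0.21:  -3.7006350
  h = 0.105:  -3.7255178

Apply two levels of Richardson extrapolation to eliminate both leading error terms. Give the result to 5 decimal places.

First eliminate the h^2 term (factor 2^2 = 4):
  B₁ = (4·(-3.7006350) − (-3.6129927))/3 = -3.7298491
  B₂ = (4·(-3.7255178) − (-3.7006350))/3 = -3.7338121
Then eliminate the h^4 term (factor 2^4 = 16):
  (16·(-3.7338121) − (-3.7298491))/15 = -3.7340763

-3.73408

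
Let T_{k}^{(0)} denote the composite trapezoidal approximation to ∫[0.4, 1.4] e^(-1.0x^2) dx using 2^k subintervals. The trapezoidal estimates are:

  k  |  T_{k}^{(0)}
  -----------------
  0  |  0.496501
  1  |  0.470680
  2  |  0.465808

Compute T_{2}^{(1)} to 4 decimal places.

0.4642

Richardson extrapolation on the trapezoidal column (denominator 4−1=3):
T_{2}^{(1)} = (4·0.465808 − 0.470680) / 3 = 0.464184
(Column j=1 coincides with Simpson's rule on the same nodes.)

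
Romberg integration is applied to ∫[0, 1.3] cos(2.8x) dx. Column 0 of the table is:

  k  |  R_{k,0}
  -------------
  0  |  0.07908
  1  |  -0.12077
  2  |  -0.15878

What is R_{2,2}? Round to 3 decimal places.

-0.170

R_{1,1} = -0.12077 + (-0.12077 − 0.07908)/3 = -0.18739
R_{2,1} = -0.15878 + (-0.15878 − (-0.12077))/3 = -0.17145
R_{2,2} = (16·(-0.17145) − (-0.18739)) / 15 = -0.17039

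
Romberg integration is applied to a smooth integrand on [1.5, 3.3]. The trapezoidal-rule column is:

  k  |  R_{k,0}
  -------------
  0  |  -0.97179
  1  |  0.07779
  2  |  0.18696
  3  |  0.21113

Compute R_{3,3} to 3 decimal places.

0.219

R_{1,1} = 0.07779 + (0.07779 − (-0.97179))/3 = 0.42765
R_{2,1} = 0.18696 + (0.18696 − 0.07779)/3 = 0.22335
R_{3,1} = 0.21113 + (0.21113 − 0.18696)/3 = 0.21919
R_{2,2} = (16·0.22335 − 0.42765) / 15 = 0.20973
R_{3,2} = (16·0.21919 − 0.22335) / 15 = 0.21891
R_{3,3} = (64·0.21891 − 0.20973) / 63 = 0.21906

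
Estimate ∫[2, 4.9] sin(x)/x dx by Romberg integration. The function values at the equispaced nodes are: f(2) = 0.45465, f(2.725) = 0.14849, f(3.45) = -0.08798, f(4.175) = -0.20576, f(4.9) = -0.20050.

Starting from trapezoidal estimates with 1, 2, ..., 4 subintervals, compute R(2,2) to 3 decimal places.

R(0,0) (trapezoid, 1 panel, h=2.9000): 0.36852
R(1,0) (trapezoid, 2 panels, h=1.4500): 0.05669
R(2,0) (trapezoid, 4 panels, h=0.7250): -0.01318
R(1,1) = 0.05669 + (0.05669 − 0.36852)/3 = -0.04725
R(2,1) = -0.01318 + (-0.01318 − 0.05669)/3 = -0.03647
R(2,2) = -0.03647 + (-0.03647 − (-0.04725))/15 = -0.03575

-0.036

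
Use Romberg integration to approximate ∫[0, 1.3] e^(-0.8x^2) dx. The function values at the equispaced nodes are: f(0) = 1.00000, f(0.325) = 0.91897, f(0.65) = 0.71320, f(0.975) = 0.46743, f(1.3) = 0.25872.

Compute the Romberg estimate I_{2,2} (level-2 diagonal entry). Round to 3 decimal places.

I_{0,0} (trapezoid, 1 panel, h=1.3000): 0.81817
I_{1,0} (trapezoid, 2 panels, h=0.6500): 0.87266
I_{2,0} (trapezoid, 4 panels, h=0.3250): 0.88691
I_{1,1} = 0.87266 + (0.87266 − 0.81817)/3 = 0.89082
I_{2,1} = 0.88691 + (0.88691 − 0.87266)/3 = 0.89166
I_{2,2} = 0.89166 + (0.89166 − 0.89082)/15 = 0.89172

0.892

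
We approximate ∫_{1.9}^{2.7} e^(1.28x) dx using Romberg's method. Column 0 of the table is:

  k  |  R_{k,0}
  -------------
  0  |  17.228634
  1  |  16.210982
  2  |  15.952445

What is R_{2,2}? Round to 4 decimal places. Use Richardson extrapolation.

15.8659

R_{1,1} = (4·16.210982 − 17.228634) / 3 = 15.871765
R_{2,1} = (4·15.952445 − 16.210982) / 3 = 15.866266
R_{2,2} = (16·15.866266 − 15.871765) / 15 = 15.865899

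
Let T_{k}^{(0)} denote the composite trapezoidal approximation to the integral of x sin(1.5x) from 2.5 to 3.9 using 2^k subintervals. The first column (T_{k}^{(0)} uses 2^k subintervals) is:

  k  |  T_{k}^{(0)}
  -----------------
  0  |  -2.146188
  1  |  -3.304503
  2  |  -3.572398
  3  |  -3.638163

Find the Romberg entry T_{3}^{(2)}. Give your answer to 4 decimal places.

-3.6600

T_{2}^{(1)} = -3.572398 + (-3.572398 − (-3.304503))/3 = -3.661696
T_{3}^{(1)} = -3.638163 + (-3.638163 − (-3.572398))/3 = -3.660085
T_{3}^{(2)} = -3.660085 + (-3.660085 − (-3.661696))/15 = -3.659978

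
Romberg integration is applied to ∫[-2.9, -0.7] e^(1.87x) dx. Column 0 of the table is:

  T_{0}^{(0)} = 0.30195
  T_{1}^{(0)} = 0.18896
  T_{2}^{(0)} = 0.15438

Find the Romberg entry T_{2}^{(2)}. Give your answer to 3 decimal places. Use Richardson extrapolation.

0.142

T_{1}^{(1)} = 0.18896 + (0.18896 − 0.30195)/3 = 0.15130
T_{2}^{(1)} = (4·0.15438 − 0.18896) / 3 = 0.14285
T_{2}^{(2)} = (16·0.14285 − 0.15130) / 15 = 0.14229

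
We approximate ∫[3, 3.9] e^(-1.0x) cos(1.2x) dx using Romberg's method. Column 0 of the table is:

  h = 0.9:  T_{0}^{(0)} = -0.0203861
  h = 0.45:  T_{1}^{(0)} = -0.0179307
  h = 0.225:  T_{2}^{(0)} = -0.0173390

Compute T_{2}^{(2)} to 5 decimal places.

T_{1}^{(1)} = -0.0179307 + (-0.0179307 − (-0.0203861))/3 = -0.0171122
T_{2}^{(1)} = -0.0173390 + (-0.0173390 − (-0.0179307))/3 = -0.0171418
T_{2}^{(2)} = (16·(-0.0171418) − (-0.0171122)) / 15 = -0.0171438

-0.01714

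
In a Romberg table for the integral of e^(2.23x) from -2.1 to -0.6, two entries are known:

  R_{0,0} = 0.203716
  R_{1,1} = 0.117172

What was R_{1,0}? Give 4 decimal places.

0.1388

From R_{1,1} = (4·R_{1,0} − R_{0,0})/3, solve for R_{1,0}:
4·R_{1,0} = 3·0.117172 + 0.203716 = 0.555232
R_{1,0} = 0.138808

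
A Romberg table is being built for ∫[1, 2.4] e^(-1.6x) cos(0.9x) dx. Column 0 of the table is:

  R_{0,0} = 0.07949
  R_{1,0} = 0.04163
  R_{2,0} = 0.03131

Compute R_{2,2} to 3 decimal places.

0.028

Richardson extrapolation on the trapezoidal column (denominator 4−1=3):
R_{1,1} = (4·0.04163 − 0.07949) / 3 = 0.02901
R_{2,1} = 0.03131 + (0.03131 − 0.04163)/3 = 0.02787
R_{2,2} = 0.02787 + (0.02787 − 0.02901)/15 = 0.02779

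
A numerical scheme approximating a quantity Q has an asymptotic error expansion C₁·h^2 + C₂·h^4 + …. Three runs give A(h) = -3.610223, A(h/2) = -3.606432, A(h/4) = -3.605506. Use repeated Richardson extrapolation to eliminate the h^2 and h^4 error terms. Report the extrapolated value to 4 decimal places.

First eliminate the h^2 term (factor 2^2 = 4):
  B₁ = (4·(-3.606432) − (-3.610223))/3 = -3.605168
  B₂ = (4·(-3.605506) − (-3.606432))/3 = -3.605197
Then eliminate the h^4 term (factor 2^4 = 16):
  (16·(-3.605197) − (-3.605168))/15 = -3.605199

-3.6052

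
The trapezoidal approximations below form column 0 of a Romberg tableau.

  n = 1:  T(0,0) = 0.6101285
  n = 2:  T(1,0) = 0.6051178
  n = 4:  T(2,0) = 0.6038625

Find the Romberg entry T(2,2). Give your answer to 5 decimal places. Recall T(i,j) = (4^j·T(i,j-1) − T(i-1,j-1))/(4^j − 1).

Richardson extrapolation on the trapezoidal column (denominator 4−1=3):
T(1,1) = 0.6051178 + (0.6051178 − 0.6101285)/3 = 0.6034476
T(2,1) = 0.6038625 + (0.6038625 − 0.6051178)/3 = 0.6034441
T(2,2) = 0.6034441 + (0.6034441 − 0.6034476)/15 = 0.6034439

0.60344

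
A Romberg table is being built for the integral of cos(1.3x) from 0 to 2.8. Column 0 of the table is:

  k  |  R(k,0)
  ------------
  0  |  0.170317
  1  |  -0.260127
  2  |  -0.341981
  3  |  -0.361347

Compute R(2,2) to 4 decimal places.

-0.3670

Richardson extrapolation on the trapezoidal column (denominator 4−1=3):
R(1,1) = (4·(-0.260127) − 0.170317) / 3 = -0.403608
R(2,1) = -0.341981 + (-0.341981 − (-0.260127))/3 = -0.369266
R(2,2) = (16·(-0.369266) − (-0.403608)) / 15 = -0.366977
(Column j=1 coincides with Simpson's rule on the same nodes.)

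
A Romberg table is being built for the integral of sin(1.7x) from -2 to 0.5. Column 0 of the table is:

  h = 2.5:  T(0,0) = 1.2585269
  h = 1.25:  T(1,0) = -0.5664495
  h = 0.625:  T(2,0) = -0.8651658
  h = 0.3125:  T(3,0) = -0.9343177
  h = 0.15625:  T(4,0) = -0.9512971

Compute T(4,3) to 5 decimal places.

-0.95693

T(2,1) = -0.8651658 + (-0.8651658 − (-0.5664495))/3 = -0.9647379
T(3,1) = -0.9343177 + (-0.9343177 − (-0.8651658))/3 = -0.9573683
T(4,1) = (4·(-0.9512971) − (-0.9343177)) / 3 = -0.9569569
T(3,2) = -0.9573683 + (-0.9573683 − (-0.9647379))/15 = -0.9568770
T(4,2) = (16·(-0.9569569) − (-0.9573683)) / 15 = -0.9569295
T(4,3) = -0.9569295 + (-0.9569295 − (-0.9568770))/63 = -0.9569303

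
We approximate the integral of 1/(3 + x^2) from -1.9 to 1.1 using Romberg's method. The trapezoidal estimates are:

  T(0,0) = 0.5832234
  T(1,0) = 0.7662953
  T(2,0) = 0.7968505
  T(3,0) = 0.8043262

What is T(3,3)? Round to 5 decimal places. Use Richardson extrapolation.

0.80682

Richardson extrapolation on the trapezoidal column (denominator 4−1=3):
T(1,1) = 0.7662953 + (0.7662953 − 0.5832234)/3 = 0.8273193
T(2,1) = (4·0.7968505 − 0.7662953) / 3 = 0.8070356
T(3,1) = 0.8043262 + (0.8043262 − 0.7968505)/3 = 0.8068181
T(2,2) = (16·0.8070356 − 0.8273193) / 15 = 0.8056834
T(3,2) = (16·0.8068181 − 0.8070356) / 15 = 0.8068036
T(3,3) = (64·0.8068036 − 0.8056834) / 63 = 0.8068214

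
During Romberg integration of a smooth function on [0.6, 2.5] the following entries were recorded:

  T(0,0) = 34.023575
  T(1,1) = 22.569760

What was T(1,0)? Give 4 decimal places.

From T(1,1) = (4·T(1,0) − T(0,0))/3, solve for T(1,0):
4·T(1,0) = 3·22.569760 + 34.023575 = 101.732855
T(1,0) = 25.433214

25.4332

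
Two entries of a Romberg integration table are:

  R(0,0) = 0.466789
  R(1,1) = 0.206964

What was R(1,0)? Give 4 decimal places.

From R(1,1) = (4·R(1,0) − R(0,0))/3, solve for R(1,0):
4·R(1,0) = 3·0.206964 + 0.466789 = 1.087681
R(1,0) = 0.271920

0.2719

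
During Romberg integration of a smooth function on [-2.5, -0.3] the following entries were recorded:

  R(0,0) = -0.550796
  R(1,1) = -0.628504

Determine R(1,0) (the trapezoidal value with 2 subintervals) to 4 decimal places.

From R(1,1) = (4·R(1,0) − R(0,0))/3, solve for R(1,0):
4·R(1,0) = 3·(-0.628504) + (-0.550796) = -2.436308
R(1,0) = -0.609077

-0.6091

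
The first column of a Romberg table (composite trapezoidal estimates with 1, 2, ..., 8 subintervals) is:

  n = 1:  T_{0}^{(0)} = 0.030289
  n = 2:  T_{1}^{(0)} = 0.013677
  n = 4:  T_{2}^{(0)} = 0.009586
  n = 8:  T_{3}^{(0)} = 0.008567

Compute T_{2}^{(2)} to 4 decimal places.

0.0082

Richardson extrapolation on the trapezoidal column (denominator 4−1=3):
T_{1}^{(1)} = (4·0.013677 − 0.030289) / 3 = 0.008140
T_{2}^{(1)} = 0.009586 + (0.009586 − 0.013677)/3 = 0.008222
T_{2}^{(2)} = (16·0.008222 − 0.008140) / 15 = 0.008227
(Column j=1 coincides with Simpson's rule on the same nodes.)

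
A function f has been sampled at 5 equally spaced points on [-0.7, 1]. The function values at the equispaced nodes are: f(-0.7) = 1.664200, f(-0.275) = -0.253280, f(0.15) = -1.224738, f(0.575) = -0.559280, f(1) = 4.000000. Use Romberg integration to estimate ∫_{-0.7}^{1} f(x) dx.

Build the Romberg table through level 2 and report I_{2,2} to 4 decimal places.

I_{0,0} (trapezoid, 1 panel, h=1.7000): 4.814570
I_{1,0} (trapezoid, 2 panels, h=0.8500): 1.366258
I_{2,0} (trapezoid, 4 panels, h=0.4250): 0.337791
I_{1,1} = 1.366258 + (1.366258 − 4.814570)/3 = 0.216821
I_{2,1} = 0.337791 + (0.337791 − 1.366258)/3 = -0.005031
I_{2,2} = -0.005031 + (-0.005031 − 0.216821)/15 = -0.019821

-0.0198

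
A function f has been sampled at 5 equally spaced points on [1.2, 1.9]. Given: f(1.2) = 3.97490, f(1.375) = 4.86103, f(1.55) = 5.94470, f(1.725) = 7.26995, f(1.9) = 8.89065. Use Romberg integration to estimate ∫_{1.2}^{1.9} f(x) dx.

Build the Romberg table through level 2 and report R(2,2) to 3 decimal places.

R(0,0) (trapezoid, 1 panel, h=0.7000): 4.50294
R(1,0) (trapezoid, 2 panels, h=0.3500): 4.33212
R(2,0) (trapezoid, 4 panels, h=0.1750): 4.28898
R(1,1) = 4.33212 + (4.33212 − 4.50294)/3 = 4.27518
R(2,1) = 4.28898 + (4.28898 − 4.33212)/3 = 4.27460
R(2,2) = 4.27460 + (4.27460 − 4.27518)/15 = 4.27456

4.275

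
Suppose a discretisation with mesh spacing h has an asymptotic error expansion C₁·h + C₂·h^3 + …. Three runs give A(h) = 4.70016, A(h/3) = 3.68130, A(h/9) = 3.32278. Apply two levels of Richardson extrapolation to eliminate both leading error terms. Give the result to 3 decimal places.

3.142

First eliminate the h term (factor 3^1 = 3):
  B₁ = (3·3.68130 − 4.70016)/2 = 3.17187
  B₂ = (3·3.32278 − 3.68130)/2 = 3.14352
Then eliminate the h^3 term (factor 3^3 = 27):
  (27·3.14352 − 3.17187)/26 = 3.14243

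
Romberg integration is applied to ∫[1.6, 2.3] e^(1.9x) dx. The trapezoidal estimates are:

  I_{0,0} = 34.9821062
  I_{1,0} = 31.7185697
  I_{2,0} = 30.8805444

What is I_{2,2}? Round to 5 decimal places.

30.59923

Richardson extrapolation on the trapezoidal column (denominator 4−1=3):
I_{1,1} = 31.7185697 + (31.7185697 − 34.9821062)/3 = 30.6307242
I_{2,1} = 30.8805444 + (30.8805444 − 31.7185697)/3 = 30.6012026
I_{2,2} = 30.6012026 + (30.6012026 − 30.6307242)/15 = 30.5992345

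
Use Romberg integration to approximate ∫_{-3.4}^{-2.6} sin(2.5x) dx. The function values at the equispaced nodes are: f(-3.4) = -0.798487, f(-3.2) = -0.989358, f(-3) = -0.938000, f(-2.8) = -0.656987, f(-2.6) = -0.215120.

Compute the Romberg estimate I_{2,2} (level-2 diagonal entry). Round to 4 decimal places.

I_{0,0} (trapezoid, 1 panel, h=0.8000): -0.405443
I_{1,0} (trapezoid, 2 panels, h=0.4000): -0.577921
I_{2,0} (trapezoid, 4 panels, h=0.2000): -0.618230
I_{1,1} = -0.577921 + (-0.577921 − (-0.405443))/3 = -0.635414
I_{2,1} = -0.618230 + (-0.618230 − (-0.577921))/3 = -0.631666
I_{2,2} = -0.631666 + (-0.631666 − (-0.635414))/15 = -0.631416

-0.6314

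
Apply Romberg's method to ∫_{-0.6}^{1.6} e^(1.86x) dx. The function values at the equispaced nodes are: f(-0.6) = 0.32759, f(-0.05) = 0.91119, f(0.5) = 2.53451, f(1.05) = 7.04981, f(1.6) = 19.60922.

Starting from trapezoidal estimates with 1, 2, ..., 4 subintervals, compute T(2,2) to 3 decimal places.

T(0,0) (trapezoid, 1 panel, h=2.2000): 21.93049
T(1,0) (trapezoid, 2 panels, h=1.1000): 13.75321
T(2,0) (trapezoid, 4 panels, h=0.5500): 11.25515
T(1,1) = 13.75321 + (13.75321 − 21.93049)/3 = 11.02745
T(2,1) = 11.25515 + (11.25515 − 13.75321)/3 = 10.42246
T(2,2) = 10.42246 + (10.42246 − 11.02745)/15 = 10.38213

10.382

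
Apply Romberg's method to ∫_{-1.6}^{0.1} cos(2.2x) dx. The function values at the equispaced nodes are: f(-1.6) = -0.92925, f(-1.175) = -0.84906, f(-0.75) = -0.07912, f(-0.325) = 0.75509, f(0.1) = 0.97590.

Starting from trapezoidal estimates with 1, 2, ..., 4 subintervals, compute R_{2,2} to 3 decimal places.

-0.069

R_{0,0} (trapezoid, 1 panel, h=1.7000): 0.03965
R_{1,0} (trapezoid, 2 panels, h=0.8500): -0.04743
R_{2,0} (trapezoid, 4 panels, h=0.4250): -0.06365
R_{1,1} = -0.04743 + (-0.04743 − 0.03965)/3 = -0.07646
R_{2,1} = -0.06365 + (-0.06365 − (-0.04743))/3 = -0.06906
R_{2,2} = -0.06906 + (-0.06906 − (-0.07646))/15 = -0.06857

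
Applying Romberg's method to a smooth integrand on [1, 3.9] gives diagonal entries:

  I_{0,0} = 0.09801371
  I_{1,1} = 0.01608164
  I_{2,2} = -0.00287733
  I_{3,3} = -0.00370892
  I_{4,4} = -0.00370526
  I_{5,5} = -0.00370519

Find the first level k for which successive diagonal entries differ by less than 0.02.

k = 2

|I_{1,1} − I_{0,0}| = 0.08193207 ≥ 0.02
|I_{2,2} − I_{1,1}| = 0.01895897 < 0.02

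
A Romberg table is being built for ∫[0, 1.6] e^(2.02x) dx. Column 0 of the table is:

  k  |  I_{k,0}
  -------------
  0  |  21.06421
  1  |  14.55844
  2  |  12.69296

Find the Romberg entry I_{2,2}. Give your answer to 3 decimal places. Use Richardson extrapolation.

I_{1,1} = (4·14.55844 − 21.06421) / 3 = 12.38985
I_{2,1} = 12.69296 + (12.69296 − 14.55844)/3 = 12.07113
I_{2,2} = 12.07113 + (12.07113 − 12.38985)/15 = 12.04988

12.050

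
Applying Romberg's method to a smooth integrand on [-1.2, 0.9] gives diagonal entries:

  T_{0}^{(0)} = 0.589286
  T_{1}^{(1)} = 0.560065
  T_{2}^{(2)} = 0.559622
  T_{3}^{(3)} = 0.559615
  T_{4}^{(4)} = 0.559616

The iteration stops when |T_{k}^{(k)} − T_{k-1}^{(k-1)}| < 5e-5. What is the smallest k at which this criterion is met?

|T_{1}^{(1)} − T_{0}^{(0)}| = 0.029221 ≥ 5e-5
|T_{2}^{(2)} − T_{1}^{(1)}| = 0.000443 ≥ 5e-5
|T_{3}^{(3)} − T_{2}^{(2)}| = 0.000007 < 5e-5

k = 3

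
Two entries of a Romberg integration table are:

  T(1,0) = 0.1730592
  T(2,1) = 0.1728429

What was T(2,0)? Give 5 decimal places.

0.17290

From T(2,1) = (4·T(2,0) − T(1,0))/3, solve for T(2,0):
4·T(2,0) = 3·0.1728429 + 0.1730592 = 0.6915879
T(2,0) = 0.1728970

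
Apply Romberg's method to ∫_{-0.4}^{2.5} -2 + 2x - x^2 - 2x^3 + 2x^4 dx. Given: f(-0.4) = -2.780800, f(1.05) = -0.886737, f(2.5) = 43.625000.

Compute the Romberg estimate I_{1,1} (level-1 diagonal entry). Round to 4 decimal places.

I_{0,0} (trapezoid, 1 panel, h=2.9000): 59.224090
I_{1,0} (trapezoid, 2 panels, h=1.4500): 28.326276
I_{1,1} = 28.326276 + (28.326276 − 59.224090)/3 = 18.027005

18.0270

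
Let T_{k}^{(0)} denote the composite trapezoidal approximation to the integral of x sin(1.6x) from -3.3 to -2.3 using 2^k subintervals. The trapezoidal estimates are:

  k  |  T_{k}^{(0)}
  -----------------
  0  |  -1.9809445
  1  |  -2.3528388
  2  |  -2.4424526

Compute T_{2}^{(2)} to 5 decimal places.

T_{1}^{(1)} = (4·(-2.3528388) − (-1.9809445)) / 3 = -2.4768036
T_{2}^{(1)} = (4·(-2.4424526) − (-2.3528388)) / 3 = -2.4723239
T_{2}^{(2)} = (16·(-2.4723239) − (-2.4768036)) / 15 = -2.4720253

-2.47203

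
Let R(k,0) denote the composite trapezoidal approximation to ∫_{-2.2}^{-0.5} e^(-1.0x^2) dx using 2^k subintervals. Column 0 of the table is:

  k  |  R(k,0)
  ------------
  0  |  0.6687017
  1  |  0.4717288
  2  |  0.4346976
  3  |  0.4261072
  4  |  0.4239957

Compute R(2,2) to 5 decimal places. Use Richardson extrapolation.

Richardson extrapolation on the trapezoidal column (denominator 4−1=3):
R(1,1) = 0.4717288 + (0.4717288 − 0.6687017)/3 = 0.4060712
R(2,1) = (4·0.4346976 − 0.4717288) / 3 = 0.4223539
R(2,2) = 0.4223539 + (0.4223539 − 0.4060712)/15 = 0.4234394

0.42344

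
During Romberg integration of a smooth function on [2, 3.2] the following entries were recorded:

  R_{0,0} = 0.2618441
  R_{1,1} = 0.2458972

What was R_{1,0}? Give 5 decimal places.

From R_{1,1} = (4·R_{1,0} − R_{0,0})/3, solve for R_{1,0}:
4·R_{1,0} = 3·0.2458972 + 0.2618441 = 0.9995357
R_{1,0} = 0.2498839

0.24988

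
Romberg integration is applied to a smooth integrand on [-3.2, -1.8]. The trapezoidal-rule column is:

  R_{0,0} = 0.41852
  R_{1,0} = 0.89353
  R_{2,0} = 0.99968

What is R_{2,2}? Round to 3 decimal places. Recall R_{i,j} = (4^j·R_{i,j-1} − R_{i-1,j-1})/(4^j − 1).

1.034

R_{1,1} = 0.89353 + (0.89353 − 0.41852)/3 = 1.05187
R_{2,1} = (4·0.99968 − 0.89353) / 3 = 1.03506
R_{2,2} = (16·1.03506 − 1.05187) / 15 = 1.03394
(Column j=1 coincides with Simpson's rule on the same nodes.)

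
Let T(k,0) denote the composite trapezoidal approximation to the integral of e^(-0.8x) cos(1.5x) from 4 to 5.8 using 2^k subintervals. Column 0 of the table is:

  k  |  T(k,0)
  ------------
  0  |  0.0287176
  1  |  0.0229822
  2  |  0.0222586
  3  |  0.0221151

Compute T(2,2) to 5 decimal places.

T(1,1) = 0.0229822 + (0.0229822 − 0.0287176)/3 = 0.0210704
T(2,1) = (4·0.0222586 − 0.0229822) / 3 = 0.0220174
T(2,2) = (16·0.0220174 − 0.0210704) / 15 = 0.0220805
(Column j=1 coincides with Simpson's rule on the same nodes.)

0.02208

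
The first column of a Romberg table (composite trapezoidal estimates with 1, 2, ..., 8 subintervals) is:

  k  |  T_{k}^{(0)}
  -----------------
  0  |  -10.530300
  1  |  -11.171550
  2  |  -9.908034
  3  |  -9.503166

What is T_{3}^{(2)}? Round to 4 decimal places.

-9.3603

T_{2}^{(1)} = -9.908034 + (-9.908034 − (-11.171550))/3 = -9.486862
T_{3}^{(1)} = -9.503166 + (-9.503166 − (-9.908034))/3 = -9.368210
T_{3}^{(2)} = (16·(-9.368210) − (-9.486862)) / 15 = -9.360300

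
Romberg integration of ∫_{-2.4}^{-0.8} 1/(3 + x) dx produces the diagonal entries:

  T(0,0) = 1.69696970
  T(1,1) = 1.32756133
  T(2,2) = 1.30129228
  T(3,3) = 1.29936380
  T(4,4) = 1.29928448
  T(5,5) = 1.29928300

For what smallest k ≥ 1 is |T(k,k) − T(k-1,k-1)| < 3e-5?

|T(1,1) − T(0,0)| = 0.36940837 ≥ 3e-5
|T(2,2) − T(1,1)| = 0.02626905 ≥ 3e-5
|T(3,3) − T(2,2)| = 0.00192848 ≥ 3e-5
|T(4,4) − T(3,3)| = 0.00007932 ≥ 3e-5
|T(5,5) − T(4,4)| = 0.00000148 < 3e-5

k = 5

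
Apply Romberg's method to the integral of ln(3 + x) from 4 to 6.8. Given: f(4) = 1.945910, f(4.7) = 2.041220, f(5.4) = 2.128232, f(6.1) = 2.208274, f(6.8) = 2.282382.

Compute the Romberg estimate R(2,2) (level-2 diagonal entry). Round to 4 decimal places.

R(0,0) (trapezoid, 1 panel, h=2.8000): 5.919609
R(1,0) (trapezoid, 2 panels, h=1.4000): 5.939329
R(2,0) (trapezoid, 4 panels, h=0.7000): 5.944310
R(1,1) = 5.939329 + (5.939329 − 5.919609)/3 = 5.945902
R(2,1) = 5.944310 + (5.944310 − 5.939329)/3 = 5.945970
R(2,2) = 5.945970 + (5.945970 − 5.945902)/15 = 5.945975

5.9460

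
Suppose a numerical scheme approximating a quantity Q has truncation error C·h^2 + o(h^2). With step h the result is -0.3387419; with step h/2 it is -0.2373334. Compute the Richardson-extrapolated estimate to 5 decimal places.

-0.20353

The leading error scales as h^2; refining by a factor of 2 reduces it by 2^2 = 4.
Extrapolated value = (4·A(h/2) − A(h)) / (4 − 1)
= (4·(-0.2373334) − (-0.3387419)) / 3
= -0.6105917 / 3 = -0.2035306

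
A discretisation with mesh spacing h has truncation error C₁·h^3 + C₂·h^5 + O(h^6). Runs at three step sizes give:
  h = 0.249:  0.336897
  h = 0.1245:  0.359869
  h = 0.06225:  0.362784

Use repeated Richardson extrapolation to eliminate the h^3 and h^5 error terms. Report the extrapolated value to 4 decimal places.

First eliminate the h^3 term (factor 2^3 = 8):
  B₁ = (8·0.359869 − 0.336897)/7 = 0.363151
  B₂ = (8·0.362784 − 0.359869)/7 = 0.363200
Then eliminate the h^5 term (factor 2^5 = 32):
  (32·0.363200 − 0.363151)/31 = 0.363202

0.3632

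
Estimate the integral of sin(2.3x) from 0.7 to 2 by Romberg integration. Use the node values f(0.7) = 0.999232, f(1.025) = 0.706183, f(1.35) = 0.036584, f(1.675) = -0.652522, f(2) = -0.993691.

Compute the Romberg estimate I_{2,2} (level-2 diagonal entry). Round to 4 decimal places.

I_{0,0} (trapezoid, 1 panel, h=1.3000): 0.003602
I_{1,0} (trapezoid, 2 panels, h=0.6500): 0.025580
I_{2,0} (trapezoid, 4 panels, h=0.3250): 0.030230
I_{1,1} = 0.025580 + (0.025580 − 0.003602)/3 = 0.032906
I_{2,1} = 0.030230 + (0.030230 − 0.025580)/3 = 0.031780
I_{2,2} = 0.031780 + (0.031780 − 0.032906)/15 = 0.031705

0.0317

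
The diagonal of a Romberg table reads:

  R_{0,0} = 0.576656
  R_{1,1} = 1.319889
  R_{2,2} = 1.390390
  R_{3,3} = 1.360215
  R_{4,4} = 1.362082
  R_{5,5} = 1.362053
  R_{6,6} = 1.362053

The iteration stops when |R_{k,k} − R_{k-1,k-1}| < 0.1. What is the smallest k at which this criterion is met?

|R_{1,1} − R_{0,0}| = 0.743233 ≥ 0.1
|R_{2,2} − R_{1,1}| = 0.070501 < 0.1

k = 2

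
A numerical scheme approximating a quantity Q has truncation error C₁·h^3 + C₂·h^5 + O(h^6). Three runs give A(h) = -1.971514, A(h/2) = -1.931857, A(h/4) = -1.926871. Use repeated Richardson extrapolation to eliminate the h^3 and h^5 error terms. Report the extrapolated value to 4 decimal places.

First eliminate the h^3 term (factor 2^3 = 8):
  B₁ = (8·(-1.931857) − (-1.971514))/7 = -1.926192
  B₂ = (8·(-1.926871) − (-1.931857))/7 = -1.926159
Then eliminate the h^5 term (factor 2^5 = 32):
  (32·(-1.926159) − (-1.926192))/31 = -1.926158

-1.9262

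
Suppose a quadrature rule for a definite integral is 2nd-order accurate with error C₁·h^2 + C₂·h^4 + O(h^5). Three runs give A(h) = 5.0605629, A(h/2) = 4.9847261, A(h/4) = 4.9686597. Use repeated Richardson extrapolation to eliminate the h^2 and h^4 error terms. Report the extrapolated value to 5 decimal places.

First eliminate the h^2 term (factor 2^2 = 4):
  B₁ = (4·4.9847261 − 5.0605629)/3 = 4.9594472
  B₂ = (4·4.9686597 − 4.9847261)/3 = 4.9633042
Then eliminate the h^4 term (factor 2^4 = 16):
  (16·4.9633042 − 4.9594472)/15 = 4.9635613

4.96356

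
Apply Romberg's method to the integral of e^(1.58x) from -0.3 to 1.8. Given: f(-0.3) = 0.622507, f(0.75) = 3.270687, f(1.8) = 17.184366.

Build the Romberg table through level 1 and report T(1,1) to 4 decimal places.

T(0,0) (trapezoid, 1 panel, h=2.1000): 18.697217
T(1,0) (trapezoid, 2 panels, h=1.0500): 12.782830
T(1,1) = 12.782830 + (12.782830 − 18.697217)/3 = 10.811368

10.8114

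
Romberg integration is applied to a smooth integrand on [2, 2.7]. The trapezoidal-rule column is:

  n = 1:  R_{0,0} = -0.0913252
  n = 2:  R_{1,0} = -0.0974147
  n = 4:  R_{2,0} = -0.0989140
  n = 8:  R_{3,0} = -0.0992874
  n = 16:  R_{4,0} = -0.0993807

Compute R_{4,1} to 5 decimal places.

R_{4,1} = (4·(-0.0993807) − (-0.0992874)) / 3 = -0.0994118

-0.09941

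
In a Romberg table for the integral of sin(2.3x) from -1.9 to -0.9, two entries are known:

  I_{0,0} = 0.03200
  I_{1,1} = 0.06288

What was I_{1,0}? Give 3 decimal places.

From I_{1,1} = (4·I_{1,0} − I_{0,0})/3, solve for I_{1,0}:
4·I_{1,0} = 3·0.06288 + 0.03200 = 0.22064
I_{1,0} = 0.05516

0.055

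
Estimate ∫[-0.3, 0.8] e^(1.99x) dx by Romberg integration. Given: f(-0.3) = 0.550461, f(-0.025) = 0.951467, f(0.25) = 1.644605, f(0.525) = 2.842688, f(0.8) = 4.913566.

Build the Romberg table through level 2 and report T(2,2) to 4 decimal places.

T(0,0) (trapezoid, 1 panel, h=1.1000): 3.005215
T(1,0) (trapezoid, 2 panels, h=0.5500): 2.407140
T(2,0) (trapezoid, 4 panels, h=0.2750): 2.246963
T(1,1) = 2.407140 + (2.407140 − 3.005215)/3 = 2.207782
T(2,1) = 2.246963 + (2.246963 − 2.407140)/3 = 2.193571
T(2,2) = 2.193571 + (2.193571 − 2.207782)/15 = 2.192624

2.1926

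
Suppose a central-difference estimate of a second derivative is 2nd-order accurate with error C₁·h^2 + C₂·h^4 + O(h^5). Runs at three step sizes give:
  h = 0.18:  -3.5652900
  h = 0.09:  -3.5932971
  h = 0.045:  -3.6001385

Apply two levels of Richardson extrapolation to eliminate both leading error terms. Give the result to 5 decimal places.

-3.60240

First eliminate the h^2 term (factor 2^2 = 4):
  B₁ = (4·(-3.5932971) − (-3.5652900))/3 = -3.6026328
  B₂ = (4·(-3.6001385) − (-3.5932971))/3 = -3.6024190
Then eliminate the h^4 term (factor 2^4 = 16):
  (16·(-3.6024190) − (-3.6026328))/15 = -3.6024047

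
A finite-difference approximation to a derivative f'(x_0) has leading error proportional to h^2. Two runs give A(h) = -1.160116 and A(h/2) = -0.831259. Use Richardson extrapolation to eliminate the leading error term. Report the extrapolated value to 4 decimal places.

-0.7216

The leading error scales as h^2; refining by a factor of 2 reduces it by 2^2 = 4.
Extrapolated value = (4·A(h/2) − A(h)) / (4 − 1)
= (4·(-0.831259) − (-1.160116)) / 3
= -2.164920 / 3 = -0.721640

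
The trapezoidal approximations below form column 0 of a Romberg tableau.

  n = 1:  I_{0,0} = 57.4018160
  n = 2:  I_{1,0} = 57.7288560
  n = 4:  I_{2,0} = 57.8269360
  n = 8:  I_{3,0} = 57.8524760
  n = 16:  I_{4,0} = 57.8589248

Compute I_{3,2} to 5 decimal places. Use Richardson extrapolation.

57.86108

Richardson extrapolation on the trapezoidal column (denominator 4−1=3):
I_{2,1} = (4·57.8269360 − 57.7288560) / 3 = 57.8596293
I_{3,1} = 57.8524760 + (57.8524760 − 57.8269360)/3 = 57.8609893
I_{3,2} = 57.8609893 + (57.8609893 − 57.8596293)/15 = 57.8610800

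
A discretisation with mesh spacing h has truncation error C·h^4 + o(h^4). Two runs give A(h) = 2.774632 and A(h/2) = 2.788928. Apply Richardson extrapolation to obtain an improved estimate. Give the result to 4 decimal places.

2.7899

The leading error scales as h^4; refining by a factor of 2 reduces it by 2^4 = 16.
Extrapolated value = (16·A(h/2) − A(h)) / (16 − 1)
= (16·2.788928 − 2.774632) / 15
= 41.848216 / 15 = 2.789881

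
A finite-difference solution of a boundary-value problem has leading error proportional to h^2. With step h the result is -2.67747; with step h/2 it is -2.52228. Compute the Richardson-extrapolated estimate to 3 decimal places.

The leading error scales as h^2; refining by a factor of 2 reduces it by 2^2 = 4.
Extrapolated value = (4·A(h/2) − A(h)) / (4 − 1)
= (4·(-2.52228) − (-2.67747)) / 3
= -7.41165 / 3 = -2.47055

-2.471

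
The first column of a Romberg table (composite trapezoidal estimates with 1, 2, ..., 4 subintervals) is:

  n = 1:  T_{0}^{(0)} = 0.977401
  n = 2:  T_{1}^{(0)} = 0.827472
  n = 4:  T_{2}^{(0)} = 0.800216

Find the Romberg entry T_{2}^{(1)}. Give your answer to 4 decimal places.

0.7911

T_{2}^{(1)} = (4·0.800216 − 0.827472) / 3 = 0.791131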